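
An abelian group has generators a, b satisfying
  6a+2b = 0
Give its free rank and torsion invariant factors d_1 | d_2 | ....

rank_ℚ(R)=1; free=2−1=1
SNF(R) diag = [2] → torsion [2]

Answer: M ≅ ℤ^1 ⊕ ℤ/2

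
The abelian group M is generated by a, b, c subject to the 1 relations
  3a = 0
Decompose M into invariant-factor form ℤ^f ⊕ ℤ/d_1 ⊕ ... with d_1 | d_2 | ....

Answer: M ≅ ℤ^2 ⊕ ℤ/3

Derivation:
rank_ℚ(R)=1; free=3−1=2
SNF(R) diag = [3] → torsion [3]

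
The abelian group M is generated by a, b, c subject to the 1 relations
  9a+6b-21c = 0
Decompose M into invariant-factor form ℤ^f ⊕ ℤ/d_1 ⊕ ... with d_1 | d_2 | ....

Answer: M ≅ ℤ^2 ⊕ ℤ/3

Derivation:
rank_ℚ(R)=1; free=3−1=2
SNF(R) diag = [3] → torsion [3]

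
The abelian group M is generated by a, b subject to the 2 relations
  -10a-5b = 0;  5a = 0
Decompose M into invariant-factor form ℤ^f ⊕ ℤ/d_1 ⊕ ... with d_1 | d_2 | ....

rank_ℚ(R)=2; free=2−2=0
SNF(R) diag = [5, 5] → torsion [5, 5]

Answer: M ≅ ℤ/5 ⊕ ℤ/5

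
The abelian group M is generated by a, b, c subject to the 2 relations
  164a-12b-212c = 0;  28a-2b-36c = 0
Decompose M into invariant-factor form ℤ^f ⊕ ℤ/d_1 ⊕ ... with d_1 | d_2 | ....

Answer: M ≅ ℤ^1 ⊕ ℤ/2 ⊕ ℤ/4

Derivation:
rank_ℚ(R)=2; free=3−2=1
SNF(R) diag = [2, 4] → torsion [2, 4]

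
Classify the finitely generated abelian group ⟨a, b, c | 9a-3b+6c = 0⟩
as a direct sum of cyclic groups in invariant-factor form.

rank_ℚ(R)=1; free=3−1=2
SNF(R) diag = [3] → torsion [3]

Answer: M ≅ ℤ^2 ⊕ ℤ/3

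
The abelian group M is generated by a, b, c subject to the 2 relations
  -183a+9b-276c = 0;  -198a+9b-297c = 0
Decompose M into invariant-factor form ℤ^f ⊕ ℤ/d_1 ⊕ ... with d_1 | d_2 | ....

Answer: M ≅ ℤ^1 ⊕ ℤ/3 ⊕ ℤ/9

Derivation:
rank_ℚ(R)=2; free=3−2=1
SNF(R) diag = [3, 9] → torsion [3, 9]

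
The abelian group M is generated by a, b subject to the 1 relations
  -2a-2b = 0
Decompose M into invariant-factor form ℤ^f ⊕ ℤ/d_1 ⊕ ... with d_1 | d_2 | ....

rank_ℚ(R)=1; free=2−1=1
SNF(R) diag = [2] → torsion [2]

Answer: M ≅ ℤ^1 ⊕ ℤ/2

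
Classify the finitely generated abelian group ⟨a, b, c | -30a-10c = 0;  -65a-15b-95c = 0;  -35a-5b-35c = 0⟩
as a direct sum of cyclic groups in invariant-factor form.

rank_ℚ(R)=3; free=3−3=0
SNF(R) diag = [5, 10, 10] → torsion [5, 10, 10]

Answer: M ≅ ℤ/5 ⊕ ℤ/10 ⊕ ℤ/10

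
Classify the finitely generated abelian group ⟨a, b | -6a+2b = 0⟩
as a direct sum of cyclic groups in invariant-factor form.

rank_ℚ(R)=1; free=2−1=1
SNF(R) diag = [2] → torsion [2]

Answer: M ≅ ℤ^1 ⊕ ℤ/2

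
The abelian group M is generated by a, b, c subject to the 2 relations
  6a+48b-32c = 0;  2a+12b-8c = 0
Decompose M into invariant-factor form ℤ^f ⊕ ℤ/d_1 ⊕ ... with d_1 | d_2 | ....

rank_ℚ(R)=2; free=3−2=1
SNF(R) diag = [2, 4] → torsion [2, 4]

Answer: M ≅ ℤ^1 ⊕ ℤ/2 ⊕ ℤ/4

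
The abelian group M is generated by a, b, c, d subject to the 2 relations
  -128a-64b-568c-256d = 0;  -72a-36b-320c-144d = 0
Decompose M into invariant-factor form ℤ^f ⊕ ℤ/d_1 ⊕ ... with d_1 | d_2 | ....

rank_ℚ(R)=2; free=4−2=2
SNF(R) diag = [4, 8] → torsion [4, 8]

Answer: M ≅ ℤ^2 ⊕ ℤ/4 ⊕ ℤ/8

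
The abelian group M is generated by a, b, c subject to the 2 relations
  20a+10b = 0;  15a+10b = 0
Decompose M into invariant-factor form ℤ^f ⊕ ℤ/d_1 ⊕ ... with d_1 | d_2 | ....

rank_ℚ(R)=2; free=3−2=1
SNF(R) diag = [5, 10] → torsion [5, 10]

Answer: M ≅ ℤ^1 ⊕ ℤ/5 ⊕ ℤ/10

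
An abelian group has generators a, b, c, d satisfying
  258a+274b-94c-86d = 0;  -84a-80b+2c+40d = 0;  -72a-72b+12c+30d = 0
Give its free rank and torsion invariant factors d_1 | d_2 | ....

Answer: M ≅ ℤ^1 ⊕ ℤ/2 ⊕ ℤ/6 ⊕ ℤ/18

Derivation:
rank_ℚ(R)=3; free=4−3=1
SNF(R) diag = [2, 6, 18] → torsion [2, 6, 18]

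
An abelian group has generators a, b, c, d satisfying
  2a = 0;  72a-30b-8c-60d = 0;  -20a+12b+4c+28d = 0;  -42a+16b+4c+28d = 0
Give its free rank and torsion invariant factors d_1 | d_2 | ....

Answer: M ≅ ℤ/2 ⊕ ℤ/2 ⊕ ℤ/4 ⊕ ℤ/8

Derivation:
rank_ℚ(R)=4; free=4−4=0
SNF(R) diag = [2, 2, 4, 8] → torsion [2, 2, 4, 8]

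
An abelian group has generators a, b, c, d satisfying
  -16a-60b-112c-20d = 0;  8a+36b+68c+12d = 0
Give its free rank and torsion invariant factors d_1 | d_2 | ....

Answer: M ≅ ℤ^2 ⊕ ℤ/4 ⊕ ℤ/4

Derivation:
rank_ℚ(R)=2; free=4−2=2
SNF(R) diag = [4, 4] → torsion [4, 4]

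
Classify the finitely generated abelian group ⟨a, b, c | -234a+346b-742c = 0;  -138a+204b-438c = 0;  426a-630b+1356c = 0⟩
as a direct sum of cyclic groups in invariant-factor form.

Answer: M ≅ ℤ/2 ⊕ ℤ/6 ⊕ ℤ/6

Derivation:
rank_ℚ(R)=3; free=3−3=0
SNF(R) diag = [2, 6, 6] → torsion [2, 6, 6]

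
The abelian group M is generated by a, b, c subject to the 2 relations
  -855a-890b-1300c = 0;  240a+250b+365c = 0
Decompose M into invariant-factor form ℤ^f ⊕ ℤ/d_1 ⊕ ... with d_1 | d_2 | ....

Answer: M ≅ ℤ^1 ⊕ ℤ/5 ⊕ ℤ/15

Derivation:
rank_ℚ(R)=2; free=3−2=1
SNF(R) diag = [5, 15] → torsion [5, 15]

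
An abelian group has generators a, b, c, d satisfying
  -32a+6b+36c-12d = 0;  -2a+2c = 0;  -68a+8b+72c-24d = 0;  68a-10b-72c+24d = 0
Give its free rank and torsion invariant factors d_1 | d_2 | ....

Answer: M ≅ ℤ/2 ⊕ ℤ/2 ⊕ ℤ/4 ⊕ ℤ/12

Derivation:
rank_ℚ(R)=4; free=4−4=0
SNF(R) diag = [2, 2, 4, 12] → torsion [2, 2, 4, 12]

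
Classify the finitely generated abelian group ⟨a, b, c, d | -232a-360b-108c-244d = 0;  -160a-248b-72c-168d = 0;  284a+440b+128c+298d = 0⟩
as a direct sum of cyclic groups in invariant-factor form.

rank_ℚ(R)=3; free=4−3=1
SNF(R) diag = [2, 4, 8] → torsion [2, 4, 8]

Answer: M ≅ ℤ^1 ⊕ ℤ/2 ⊕ ℤ/4 ⊕ ℤ/8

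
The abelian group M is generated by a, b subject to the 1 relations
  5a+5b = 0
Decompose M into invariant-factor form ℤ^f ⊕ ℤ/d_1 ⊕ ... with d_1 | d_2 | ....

Answer: M ≅ ℤ^1 ⊕ ℤ/5

Derivation:
rank_ℚ(R)=1; free=2−1=1
SNF(R) diag = [5] → torsion [5]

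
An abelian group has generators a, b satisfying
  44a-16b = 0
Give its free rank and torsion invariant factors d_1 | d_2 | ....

rank_ℚ(R)=1; free=2−1=1
SNF(R) diag = [4] → torsion [4]

Answer: M ≅ ℤ^1 ⊕ ℤ/4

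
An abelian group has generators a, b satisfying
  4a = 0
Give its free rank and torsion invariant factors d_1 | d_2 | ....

Answer: M ≅ ℤ^1 ⊕ ℤ/4

Derivation:
rank_ℚ(R)=1; free=2−1=1
SNF(R) diag = [4] → torsion [4]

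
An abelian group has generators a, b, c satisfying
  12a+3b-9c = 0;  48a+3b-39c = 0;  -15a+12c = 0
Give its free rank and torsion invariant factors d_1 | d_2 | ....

rank_ℚ(R)=3; free=3−3=0
SNF(R) diag = [3, 3, 6] → torsion [3, 3, 6]

Answer: M ≅ ℤ/3 ⊕ ℤ/3 ⊕ ℤ/6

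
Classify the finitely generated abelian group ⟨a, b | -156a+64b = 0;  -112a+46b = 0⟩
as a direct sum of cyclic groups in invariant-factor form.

Answer: M ≅ ℤ/2 ⊕ ℤ/4

Derivation:
rank_ℚ(R)=2; free=2−2=0
SNF(R) diag = [2, 4] → torsion [2, 4]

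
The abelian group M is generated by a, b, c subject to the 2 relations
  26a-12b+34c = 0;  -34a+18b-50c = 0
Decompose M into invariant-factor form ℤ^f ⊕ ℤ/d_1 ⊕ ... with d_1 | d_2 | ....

Answer: M ≅ ℤ^1 ⊕ ℤ/2 ⊕ ℤ/6

Derivation:
rank_ℚ(R)=2; free=3−2=1
SNF(R) diag = [2, 6] → torsion [2, 6]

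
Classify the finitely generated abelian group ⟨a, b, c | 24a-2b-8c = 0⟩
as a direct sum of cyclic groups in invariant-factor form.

Answer: M ≅ ℤ^2 ⊕ ℤ/2

Derivation:
rank_ℚ(R)=1; free=3−1=2
SNF(R) diag = [2] → torsion [2]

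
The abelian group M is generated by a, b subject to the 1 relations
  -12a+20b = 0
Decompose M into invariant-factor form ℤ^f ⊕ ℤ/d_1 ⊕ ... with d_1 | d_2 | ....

rank_ℚ(R)=1; free=2−1=1
SNF(R) diag = [4] → torsion [4]

Answer: M ≅ ℤ^1 ⊕ ℤ/4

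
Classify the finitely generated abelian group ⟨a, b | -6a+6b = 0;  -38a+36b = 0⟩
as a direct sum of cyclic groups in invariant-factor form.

rank_ℚ(R)=2; free=2−2=0
SNF(R) diag = [2, 6] → torsion [2, 6]

Answer: M ≅ ℤ/2 ⊕ ℤ/6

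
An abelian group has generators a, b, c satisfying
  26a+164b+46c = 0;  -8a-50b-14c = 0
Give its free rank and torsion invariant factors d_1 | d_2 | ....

rank_ℚ(R)=2; free=3−2=1
SNF(R) diag = [2, 2] → torsion [2, 2]

Answer: M ≅ ℤ^1 ⊕ ℤ/2 ⊕ ℤ/2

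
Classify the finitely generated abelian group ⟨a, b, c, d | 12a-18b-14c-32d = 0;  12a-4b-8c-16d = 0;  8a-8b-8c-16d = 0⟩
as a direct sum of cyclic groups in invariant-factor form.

Answer: M ≅ ℤ^1 ⊕ ℤ/2 ⊕ ℤ/4 ⊕ ℤ/8

Derivation:
rank_ℚ(R)=3; free=4−3=1
SNF(R) diag = [2, 4, 8] → torsion [2, 4, 8]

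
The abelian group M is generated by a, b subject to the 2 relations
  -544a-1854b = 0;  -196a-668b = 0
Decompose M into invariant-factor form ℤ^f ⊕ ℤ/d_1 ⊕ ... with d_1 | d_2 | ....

rank_ℚ(R)=2; free=2−2=0
SNF(R) diag = [2, 4] → torsion [2, 4]

Answer: M ≅ ℤ/2 ⊕ ℤ/4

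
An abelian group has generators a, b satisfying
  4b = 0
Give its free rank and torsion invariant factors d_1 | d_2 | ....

rank_ℚ(R)=1; free=2−1=1
SNF(R) diag = [4] → torsion [4]

Answer: M ≅ ℤ^1 ⊕ ℤ/4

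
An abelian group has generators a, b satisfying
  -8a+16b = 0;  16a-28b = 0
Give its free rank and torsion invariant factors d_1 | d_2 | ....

rank_ℚ(R)=2; free=2−2=0
SNF(R) diag = [4, 8] → torsion [4, 8]

Answer: M ≅ ℤ/4 ⊕ ℤ/8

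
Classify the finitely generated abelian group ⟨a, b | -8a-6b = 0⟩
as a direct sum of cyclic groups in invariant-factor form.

Answer: M ≅ ℤ^1 ⊕ ℤ/2

Derivation:
rank_ℚ(R)=1; free=2−1=1
SNF(R) diag = [2] → torsion [2]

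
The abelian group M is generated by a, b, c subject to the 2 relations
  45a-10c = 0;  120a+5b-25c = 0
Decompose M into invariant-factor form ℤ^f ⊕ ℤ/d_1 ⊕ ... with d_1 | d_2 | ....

Answer: M ≅ ℤ^1 ⊕ ℤ/5 ⊕ ℤ/5

Derivation:
rank_ℚ(R)=2; free=3−2=1
SNF(R) diag = [5, 5] → torsion [5, 5]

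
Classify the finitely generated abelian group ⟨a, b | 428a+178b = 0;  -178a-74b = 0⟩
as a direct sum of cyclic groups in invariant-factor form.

rank_ℚ(R)=2; free=2−2=0
SNF(R) diag = [2, 6] → torsion [2, 6]

Answer: M ≅ ℤ/2 ⊕ ℤ/6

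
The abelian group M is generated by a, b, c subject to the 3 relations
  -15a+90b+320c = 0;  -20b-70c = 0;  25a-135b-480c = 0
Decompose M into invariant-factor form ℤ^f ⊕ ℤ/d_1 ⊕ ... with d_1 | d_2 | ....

rank_ℚ(R)=3; free=3−3=0
SNF(R) diag = [5, 5, 10] → torsion [5, 5, 10]

Answer: M ≅ ℤ/5 ⊕ ℤ/5 ⊕ ℤ/10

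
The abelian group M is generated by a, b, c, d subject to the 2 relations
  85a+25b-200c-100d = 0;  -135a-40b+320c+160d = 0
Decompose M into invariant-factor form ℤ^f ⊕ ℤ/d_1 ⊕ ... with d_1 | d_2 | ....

Answer: M ≅ ℤ^2 ⊕ ℤ/5 ⊕ ℤ/5

Derivation:
rank_ℚ(R)=2; free=4−2=2
SNF(R) diag = [5, 5] → torsion [5, 5]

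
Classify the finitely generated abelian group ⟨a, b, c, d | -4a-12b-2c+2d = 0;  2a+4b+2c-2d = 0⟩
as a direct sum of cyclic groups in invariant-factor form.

rank_ℚ(R)=2; free=4−2=2
SNF(R) diag = [2, 2] → torsion [2, 2]

Answer: M ≅ ℤ^2 ⊕ ℤ/2 ⊕ ℤ/2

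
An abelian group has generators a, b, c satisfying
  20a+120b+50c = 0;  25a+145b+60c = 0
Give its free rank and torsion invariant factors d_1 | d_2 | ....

rank_ℚ(R)=2; free=3−2=1
SNF(R) diag = [5, 10] → torsion [5, 10]

Answer: M ≅ ℤ^1 ⊕ ℤ/5 ⊕ ℤ/10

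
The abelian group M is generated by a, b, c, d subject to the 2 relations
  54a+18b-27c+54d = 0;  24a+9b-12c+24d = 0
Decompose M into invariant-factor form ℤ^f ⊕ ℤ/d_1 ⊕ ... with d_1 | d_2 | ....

Answer: M ≅ ℤ^2 ⊕ ℤ/3 ⊕ ℤ/9

Derivation:
rank_ℚ(R)=2; free=4−2=2
SNF(R) diag = [3, 9] → torsion [3, 9]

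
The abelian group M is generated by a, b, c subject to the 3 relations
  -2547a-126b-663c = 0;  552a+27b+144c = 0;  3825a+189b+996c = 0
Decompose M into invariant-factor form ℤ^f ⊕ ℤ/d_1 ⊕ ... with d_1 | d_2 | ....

rank_ℚ(R)=3; free=3−3=0
SNF(R) diag = [3, 3, 9] → torsion [3, 3, 9]

Answer: M ≅ ℤ/3 ⊕ ℤ/3 ⊕ ℤ/9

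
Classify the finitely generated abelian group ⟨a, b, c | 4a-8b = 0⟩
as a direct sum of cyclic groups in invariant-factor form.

Answer: M ≅ ℤ^2 ⊕ ℤ/4

Derivation:
rank_ℚ(R)=1; free=3−1=2
SNF(R) diag = [4] → torsion [4]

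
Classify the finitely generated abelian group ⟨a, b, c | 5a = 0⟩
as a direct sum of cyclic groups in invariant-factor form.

rank_ℚ(R)=1; free=3−1=2
SNF(R) diag = [5] → torsion [5]

Answer: M ≅ ℤ^2 ⊕ ℤ/5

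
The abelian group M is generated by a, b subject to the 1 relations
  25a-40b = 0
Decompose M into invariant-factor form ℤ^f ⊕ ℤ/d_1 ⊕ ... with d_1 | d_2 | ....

Answer: M ≅ ℤ^1 ⊕ ℤ/5

Derivation:
rank_ℚ(R)=1; free=2−1=1
SNF(R) diag = [5] → torsion [5]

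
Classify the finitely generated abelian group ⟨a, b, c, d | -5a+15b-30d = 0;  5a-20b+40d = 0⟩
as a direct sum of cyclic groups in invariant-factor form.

rank_ℚ(R)=2; free=4−2=2
SNF(R) diag = [5, 5] → torsion [5, 5]

Answer: M ≅ ℤ^2 ⊕ ℤ/5 ⊕ ℤ/5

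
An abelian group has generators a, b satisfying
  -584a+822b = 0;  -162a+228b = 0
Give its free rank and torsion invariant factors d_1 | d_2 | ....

Answer: M ≅ ℤ/2 ⊕ ℤ/6

Derivation:
rank_ℚ(R)=2; free=2−2=0
SNF(R) diag = [2, 6] → torsion [2, 6]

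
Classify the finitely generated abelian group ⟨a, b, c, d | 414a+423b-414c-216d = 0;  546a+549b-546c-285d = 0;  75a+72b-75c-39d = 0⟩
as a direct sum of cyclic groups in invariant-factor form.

rank_ℚ(R)=3; free=4−3=1
SNF(R) diag = [3, 9, 27] → torsion [3, 9, 27]

Answer: M ≅ ℤ^1 ⊕ ℤ/3 ⊕ ℤ/9 ⊕ ℤ/27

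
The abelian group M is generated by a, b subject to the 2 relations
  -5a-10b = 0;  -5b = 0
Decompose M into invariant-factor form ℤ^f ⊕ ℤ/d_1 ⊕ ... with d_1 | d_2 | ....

Answer: M ≅ ℤ/5 ⊕ ℤ/5

Derivation:
rank_ℚ(R)=2; free=2−2=0
SNF(R) diag = [5, 5] → torsion [5, 5]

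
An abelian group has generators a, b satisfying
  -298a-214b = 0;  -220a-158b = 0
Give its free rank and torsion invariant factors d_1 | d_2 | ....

Answer: M ≅ ℤ/2 ⊕ ℤ/2

Derivation:
rank_ℚ(R)=2; free=2−2=0
SNF(R) diag = [2, 2] → torsion [2, 2]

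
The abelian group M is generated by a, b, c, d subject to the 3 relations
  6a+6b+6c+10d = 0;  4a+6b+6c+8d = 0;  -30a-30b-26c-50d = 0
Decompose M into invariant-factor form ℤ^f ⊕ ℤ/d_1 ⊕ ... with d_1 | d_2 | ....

rank_ℚ(R)=3; free=4−3=1
SNF(R) diag = [2, 2, 4] → torsion [2, 2, 4]

Answer: M ≅ ℤ^1 ⊕ ℤ/2 ⊕ ℤ/2 ⊕ ℤ/4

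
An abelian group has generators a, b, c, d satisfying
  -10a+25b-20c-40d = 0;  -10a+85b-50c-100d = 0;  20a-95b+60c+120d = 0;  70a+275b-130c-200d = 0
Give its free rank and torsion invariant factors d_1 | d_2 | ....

Answer: M ≅ ℤ/5 ⊕ ℤ/10 ⊕ ℤ/30 ⊕ ℤ/60

Derivation:
rank_ℚ(R)=4; free=4−4=0
SNF(R) diag = [5, 10, 30, 60] → torsion [5, 10, 30, 60]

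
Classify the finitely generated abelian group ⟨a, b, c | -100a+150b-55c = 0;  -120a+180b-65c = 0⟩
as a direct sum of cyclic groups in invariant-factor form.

Answer: M ≅ ℤ^1 ⊕ ℤ/5 ⊕ ℤ/10

Derivation:
rank_ℚ(R)=2; free=3−2=1
SNF(R) diag = [5, 10] → torsion [5, 10]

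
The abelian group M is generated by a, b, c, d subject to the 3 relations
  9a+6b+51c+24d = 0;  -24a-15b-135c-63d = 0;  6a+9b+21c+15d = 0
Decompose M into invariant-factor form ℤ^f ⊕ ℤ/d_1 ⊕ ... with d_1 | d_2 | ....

Answer: M ≅ ℤ^1 ⊕ ℤ/3 ⊕ ℤ/3 ⊕ ℤ/6

Derivation:
rank_ℚ(R)=3; free=4−3=1
SNF(R) diag = [3, 3, 6] → torsion [3, 3, 6]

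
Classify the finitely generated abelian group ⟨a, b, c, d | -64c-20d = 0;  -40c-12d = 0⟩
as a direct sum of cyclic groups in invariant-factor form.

Answer: M ≅ ℤ^2 ⊕ ℤ/4 ⊕ ℤ/8

Derivation:
rank_ℚ(R)=2; free=4−2=2
SNF(R) diag = [4, 8] → torsion [4, 8]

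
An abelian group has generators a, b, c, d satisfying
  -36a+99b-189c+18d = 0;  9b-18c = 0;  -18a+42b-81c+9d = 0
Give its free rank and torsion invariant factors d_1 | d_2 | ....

rank_ℚ(R)=3; free=4−3=1
SNF(R) diag = [3, 9, 9] → torsion [3, 9, 9]

Answer: M ≅ ℤ^1 ⊕ ℤ/3 ⊕ ℤ/9 ⊕ ℤ/9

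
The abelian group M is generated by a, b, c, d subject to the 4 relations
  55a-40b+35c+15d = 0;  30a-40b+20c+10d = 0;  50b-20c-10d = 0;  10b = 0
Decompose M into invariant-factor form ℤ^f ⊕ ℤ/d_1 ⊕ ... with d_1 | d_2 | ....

rank_ℚ(R)=4; free=4−4=0
SNF(R) diag = [5, 10, 10, 30] → torsion [5, 10, 10, 30]

Answer: M ≅ ℤ/5 ⊕ ℤ/10 ⊕ ℤ/10 ⊕ ℤ/30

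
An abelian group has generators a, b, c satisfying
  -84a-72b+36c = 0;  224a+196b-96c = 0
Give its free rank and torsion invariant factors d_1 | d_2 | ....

rank_ℚ(R)=2; free=3−2=1
SNF(R) diag = [4, 12] → torsion [4, 12]

Answer: M ≅ ℤ^1 ⊕ ℤ/4 ⊕ ℤ/12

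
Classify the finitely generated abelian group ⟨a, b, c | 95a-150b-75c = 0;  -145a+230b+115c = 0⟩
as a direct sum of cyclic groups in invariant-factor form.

rank_ℚ(R)=2; free=3−2=1
SNF(R) diag = [5, 10] → torsion [5, 10]

Answer: M ≅ ℤ^1 ⊕ ℤ/5 ⊕ ℤ/10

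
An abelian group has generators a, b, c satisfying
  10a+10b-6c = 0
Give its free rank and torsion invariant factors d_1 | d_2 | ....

rank_ℚ(R)=1; free=3−1=2
SNF(R) diag = [2] → torsion [2]

Answer: M ≅ ℤ^2 ⊕ ℤ/2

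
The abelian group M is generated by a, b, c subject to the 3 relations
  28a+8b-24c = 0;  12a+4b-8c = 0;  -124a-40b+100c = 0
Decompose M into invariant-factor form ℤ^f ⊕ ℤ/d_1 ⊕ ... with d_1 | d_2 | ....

rank_ℚ(R)=3; free=3−3=0
SNF(R) diag = [4, 4, 12] → torsion [4, 4, 12]

Answer: M ≅ ℤ/4 ⊕ ℤ/4 ⊕ ℤ/12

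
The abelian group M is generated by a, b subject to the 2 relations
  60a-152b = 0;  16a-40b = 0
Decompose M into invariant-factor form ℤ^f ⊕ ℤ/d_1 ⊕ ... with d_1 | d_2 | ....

Answer: M ≅ ℤ/4 ⊕ ℤ/8

Derivation:
rank_ℚ(R)=2; free=2−2=0
SNF(R) diag = [4, 8] → torsion [4, 8]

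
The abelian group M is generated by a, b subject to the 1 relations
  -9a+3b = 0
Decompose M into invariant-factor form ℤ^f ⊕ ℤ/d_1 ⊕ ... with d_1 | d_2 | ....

rank_ℚ(R)=1; free=2−1=1
SNF(R) diag = [3] → torsion [3]

Answer: M ≅ ℤ^1 ⊕ ℤ/3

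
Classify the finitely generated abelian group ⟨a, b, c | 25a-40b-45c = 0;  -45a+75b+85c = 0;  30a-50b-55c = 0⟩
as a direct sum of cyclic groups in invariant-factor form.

Answer: M ≅ ℤ/5 ⊕ ℤ/5 ⊕ ℤ/5

Derivation:
rank_ℚ(R)=3; free=3−3=0
SNF(R) diag = [5, 5, 5] → torsion [5, 5, 5]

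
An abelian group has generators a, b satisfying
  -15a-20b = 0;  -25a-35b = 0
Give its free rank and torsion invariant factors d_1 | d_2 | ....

rank_ℚ(R)=2; free=2−2=0
SNF(R) diag = [5, 5] → torsion [5, 5]

Answer: M ≅ ℤ/5 ⊕ ℤ/5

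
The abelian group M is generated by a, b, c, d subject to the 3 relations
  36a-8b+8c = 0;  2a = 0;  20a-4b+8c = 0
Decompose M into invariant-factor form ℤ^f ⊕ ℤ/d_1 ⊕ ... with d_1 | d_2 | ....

rank_ℚ(R)=3; free=4−3=1
SNF(R) diag = [2, 4, 8] → torsion [2, 4, 8]

Answer: M ≅ ℤ^1 ⊕ ℤ/2 ⊕ ℤ/4 ⊕ ℤ/8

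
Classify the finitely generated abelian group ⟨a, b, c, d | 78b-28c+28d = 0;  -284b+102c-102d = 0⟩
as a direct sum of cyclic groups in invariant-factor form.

rank_ℚ(R)=2; free=4−2=2
SNF(R) diag = [2, 2] → torsion [2, 2]

Answer: M ≅ ℤ^2 ⊕ ℤ/2 ⊕ ℤ/2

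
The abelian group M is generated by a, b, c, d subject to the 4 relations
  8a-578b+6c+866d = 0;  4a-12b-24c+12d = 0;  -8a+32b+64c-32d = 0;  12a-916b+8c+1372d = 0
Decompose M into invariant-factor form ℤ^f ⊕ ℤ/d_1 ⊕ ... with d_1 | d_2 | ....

Answer: M ≅ ℤ/2 ⊕ ℤ/4 ⊕ ℤ/8 ⊕ ℤ/24

Derivation:
rank_ℚ(R)=4; free=4−4=0
SNF(R) diag = [2, 4, 8, 24] → torsion [2, 4, 8, 24]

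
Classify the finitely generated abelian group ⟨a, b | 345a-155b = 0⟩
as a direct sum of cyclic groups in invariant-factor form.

rank_ℚ(R)=1; free=2−1=1
SNF(R) diag = [5] → torsion [5]

Answer: M ≅ ℤ^1 ⊕ ℤ/5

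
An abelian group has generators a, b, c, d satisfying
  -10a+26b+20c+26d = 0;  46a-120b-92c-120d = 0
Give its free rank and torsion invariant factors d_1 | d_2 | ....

Answer: M ≅ ℤ^2 ⊕ ℤ/2 ⊕ ℤ/2

Derivation:
rank_ℚ(R)=2; free=4−2=2
SNF(R) diag = [2, 2] → torsion [2, 2]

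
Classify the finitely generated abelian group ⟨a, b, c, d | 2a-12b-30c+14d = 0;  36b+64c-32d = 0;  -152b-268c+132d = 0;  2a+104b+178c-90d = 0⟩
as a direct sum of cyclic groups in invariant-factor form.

Answer: M ≅ ℤ/2 ⊕ ℤ/4 ⊕ ℤ/4 ⊕ ℤ/8

Derivation:
rank_ℚ(R)=4; free=4−4=0
SNF(R) diag = [2, 4, 4, 8] → torsion [2, 4, 4, 8]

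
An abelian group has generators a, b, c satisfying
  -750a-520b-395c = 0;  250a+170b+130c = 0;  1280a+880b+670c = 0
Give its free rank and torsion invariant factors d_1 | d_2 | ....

rank_ℚ(R)=3; free=3−3=0
SNF(R) diag = [5, 10, 20] → torsion [5, 10, 20]

Answer: M ≅ ℤ/5 ⊕ ℤ/10 ⊕ ℤ/20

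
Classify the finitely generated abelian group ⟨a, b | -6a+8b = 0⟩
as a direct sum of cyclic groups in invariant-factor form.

Answer: M ≅ ℤ^1 ⊕ ℤ/2

Derivation:
rank_ℚ(R)=1; free=2−1=1
SNF(R) diag = [2] → torsion [2]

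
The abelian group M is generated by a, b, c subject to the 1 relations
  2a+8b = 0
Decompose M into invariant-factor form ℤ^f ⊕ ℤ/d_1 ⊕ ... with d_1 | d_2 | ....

rank_ℚ(R)=1; free=3−1=2
SNF(R) diag = [2] → torsion [2]

Answer: M ≅ ℤ^2 ⊕ ℤ/2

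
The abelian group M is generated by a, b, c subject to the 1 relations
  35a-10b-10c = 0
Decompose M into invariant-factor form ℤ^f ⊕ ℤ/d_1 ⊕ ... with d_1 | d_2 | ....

rank_ℚ(R)=1; free=3−1=2
SNF(R) diag = [5] → torsion [5]

Answer: M ≅ ℤ^2 ⊕ ℤ/5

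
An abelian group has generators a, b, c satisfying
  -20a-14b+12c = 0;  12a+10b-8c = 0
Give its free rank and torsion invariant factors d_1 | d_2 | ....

Answer: M ≅ ℤ^1 ⊕ ℤ/2 ⊕ ℤ/4

Derivation:
rank_ℚ(R)=2; free=3−2=1
SNF(R) diag = [2, 4] → torsion [2, 4]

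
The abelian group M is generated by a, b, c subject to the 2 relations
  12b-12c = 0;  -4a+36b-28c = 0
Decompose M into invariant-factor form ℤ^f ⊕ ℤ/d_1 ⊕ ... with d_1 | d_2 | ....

rank_ℚ(R)=2; free=3−2=1
SNF(R) diag = [4, 12] → torsion [4, 12]

Answer: M ≅ ℤ^1 ⊕ ℤ/4 ⊕ ℤ/12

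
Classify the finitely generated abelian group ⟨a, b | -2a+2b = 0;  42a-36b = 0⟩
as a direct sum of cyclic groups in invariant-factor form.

rank_ℚ(R)=2; free=2−2=0
SNF(R) diag = [2, 6] → torsion [2, 6]

Answer: M ≅ ℤ/2 ⊕ ℤ/6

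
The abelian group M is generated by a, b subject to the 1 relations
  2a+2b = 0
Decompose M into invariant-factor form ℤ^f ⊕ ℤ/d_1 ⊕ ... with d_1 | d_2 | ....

rank_ℚ(R)=1; free=2−1=1
SNF(R) diag = [2] → torsion [2]

Answer: M ≅ ℤ^1 ⊕ ℤ/2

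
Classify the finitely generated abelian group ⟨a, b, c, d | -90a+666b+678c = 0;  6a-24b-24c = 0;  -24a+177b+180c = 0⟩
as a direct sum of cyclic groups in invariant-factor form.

Answer: M ≅ ℤ^1 ⊕ ℤ/3 ⊕ ℤ/6 ⊕ ℤ/18

Derivation:
rank_ℚ(R)=3; free=4−3=1
SNF(R) diag = [3, 6, 18] → torsion [3, 6, 18]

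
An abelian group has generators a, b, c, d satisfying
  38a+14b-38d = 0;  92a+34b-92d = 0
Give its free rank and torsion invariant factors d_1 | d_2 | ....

rank_ℚ(R)=2; free=4−2=2
SNF(R) diag = [2, 2] → torsion [2, 2]

Answer: M ≅ ℤ^2 ⊕ ℤ/2 ⊕ ℤ/2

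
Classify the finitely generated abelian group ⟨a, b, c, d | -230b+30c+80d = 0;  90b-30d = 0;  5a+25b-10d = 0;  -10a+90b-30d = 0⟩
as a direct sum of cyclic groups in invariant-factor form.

rank_ℚ(R)=4; free=4−4=0
SNF(R) diag = [5, 10, 30, 30] → torsion [5, 10, 30, 30]

Answer: M ≅ ℤ/5 ⊕ ℤ/10 ⊕ ℤ/30 ⊕ ℤ/30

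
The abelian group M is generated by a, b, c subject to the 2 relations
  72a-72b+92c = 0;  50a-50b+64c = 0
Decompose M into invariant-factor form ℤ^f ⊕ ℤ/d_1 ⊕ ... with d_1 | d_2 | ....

Answer: M ≅ ℤ^1 ⊕ ℤ/2 ⊕ ℤ/4

Derivation:
rank_ℚ(R)=2; free=3−2=1
SNF(R) diag = [2, 4] → torsion [2, 4]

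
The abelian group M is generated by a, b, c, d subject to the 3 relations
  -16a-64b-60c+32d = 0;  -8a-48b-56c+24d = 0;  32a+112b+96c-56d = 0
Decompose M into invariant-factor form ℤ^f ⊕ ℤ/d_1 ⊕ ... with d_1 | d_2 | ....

Answer: M ≅ ℤ^1 ⊕ ℤ/4 ⊕ ℤ/8 ⊕ ℤ/8

Derivation:
rank_ℚ(R)=3; free=4−3=1
SNF(R) diag = [4, 8, 8] → torsion [4, 8, 8]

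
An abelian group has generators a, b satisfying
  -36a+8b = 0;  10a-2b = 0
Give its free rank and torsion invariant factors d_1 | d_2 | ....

Answer: M ≅ ℤ/2 ⊕ ℤ/4

Derivation:
rank_ℚ(R)=2; free=2−2=0
SNF(R) diag = [2, 4] → torsion [2, 4]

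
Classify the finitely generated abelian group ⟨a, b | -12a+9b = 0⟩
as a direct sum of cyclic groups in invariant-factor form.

rank_ℚ(R)=1; free=2−1=1
SNF(R) diag = [3] → torsion [3]

Answer: M ≅ ℤ^1 ⊕ ℤ/3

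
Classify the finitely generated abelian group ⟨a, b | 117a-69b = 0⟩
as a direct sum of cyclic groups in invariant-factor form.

Answer: M ≅ ℤ^1 ⊕ ℤ/3

Derivation:
rank_ℚ(R)=1; free=2−1=1
SNF(R) diag = [3] → torsion [3]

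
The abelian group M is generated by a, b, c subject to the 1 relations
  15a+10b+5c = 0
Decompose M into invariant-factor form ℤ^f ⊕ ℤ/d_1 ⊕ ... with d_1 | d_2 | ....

rank_ℚ(R)=1; free=3−1=2
SNF(R) diag = [5] → torsion [5]

Answer: M ≅ ℤ^2 ⊕ ℤ/5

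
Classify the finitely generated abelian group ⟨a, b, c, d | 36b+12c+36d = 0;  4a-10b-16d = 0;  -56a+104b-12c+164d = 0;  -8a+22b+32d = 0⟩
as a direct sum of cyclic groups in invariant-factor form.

rank_ℚ(R)=4; free=4−4=0
SNF(R) diag = [2, 4, 12, 24] → torsion [2, 4, 12, 24]

Answer: M ≅ ℤ/2 ⊕ ℤ/4 ⊕ ℤ/12 ⊕ ℤ/24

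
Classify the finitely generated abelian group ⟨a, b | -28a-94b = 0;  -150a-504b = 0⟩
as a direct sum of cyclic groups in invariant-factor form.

Answer: M ≅ ℤ/2 ⊕ ℤ/6

Derivation:
rank_ℚ(R)=2; free=2−2=0
SNF(R) diag = [2, 6] → torsion [2, 6]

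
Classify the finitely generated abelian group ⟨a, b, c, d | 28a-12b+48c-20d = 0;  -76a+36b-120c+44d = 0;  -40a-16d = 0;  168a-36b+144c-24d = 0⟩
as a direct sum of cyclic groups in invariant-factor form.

rank_ℚ(R)=4; free=4−4=0
SNF(R) diag = [4, 12, 24, 24] → torsion [4, 12, 24, 24]

Answer: M ≅ ℤ/4 ⊕ ℤ/12 ⊕ ℤ/24 ⊕ ℤ/24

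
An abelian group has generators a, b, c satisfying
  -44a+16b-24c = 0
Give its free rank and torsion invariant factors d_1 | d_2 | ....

rank_ℚ(R)=1; free=3−1=2
SNF(R) diag = [4] → torsion [4]

Answer: M ≅ ℤ^2 ⊕ ℤ/4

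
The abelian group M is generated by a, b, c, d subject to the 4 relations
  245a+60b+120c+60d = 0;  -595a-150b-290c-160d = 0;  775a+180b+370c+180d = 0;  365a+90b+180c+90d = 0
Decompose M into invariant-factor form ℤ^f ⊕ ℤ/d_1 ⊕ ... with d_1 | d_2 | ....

rank_ℚ(R)=4; free=4−4=0
SNF(R) diag = [5, 10, 10, 30] → torsion [5, 10, 10, 30]

Answer: M ≅ ℤ/5 ⊕ ℤ/10 ⊕ ℤ/10 ⊕ ℤ/30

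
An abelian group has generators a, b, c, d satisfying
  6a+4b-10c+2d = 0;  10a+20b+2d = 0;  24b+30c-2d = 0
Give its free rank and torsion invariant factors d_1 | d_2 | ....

rank_ℚ(R)=3; free=4−3=1
SNF(R) diag = [2, 2, 2] → torsion [2, 2, 2]

Answer: M ≅ ℤ^1 ⊕ ℤ/2 ⊕ ℤ/2 ⊕ ℤ/2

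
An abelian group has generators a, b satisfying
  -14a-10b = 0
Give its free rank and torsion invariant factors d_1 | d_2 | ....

rank_ℚ(R)=1; free=2−1=1
SNF(R) diag = [2] → torsion [2]

Answer: M ≅ ℤ^1 ⊕ ℤ/2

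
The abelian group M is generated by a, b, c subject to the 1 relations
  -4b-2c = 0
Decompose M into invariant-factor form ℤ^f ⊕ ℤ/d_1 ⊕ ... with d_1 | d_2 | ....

rank_ℚ(R)=1; free=3−1=2
SNF(R) diag = [2] → torsion [2]

Answer: M ≅ ℤ^2 ⊕ ℤ/2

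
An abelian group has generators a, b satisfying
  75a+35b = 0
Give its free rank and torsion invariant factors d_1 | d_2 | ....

Answer: M ≅ ℤ^1 ⊕ ℤ/5

Derivation:
rank_ℚ(R)=1; free=2−1=1
SNF(R) diag = [5] → torsion [5]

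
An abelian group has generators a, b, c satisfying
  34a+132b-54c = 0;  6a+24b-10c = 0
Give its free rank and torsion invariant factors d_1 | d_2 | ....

rank_ℚ(R)=2; free=3−2=1
SNF(R) diag = [2, 4] → torsion [2, 4]

Answer: M ≅ ℤ^1 ⊕ ℤ/2 ⊕ ℤ/4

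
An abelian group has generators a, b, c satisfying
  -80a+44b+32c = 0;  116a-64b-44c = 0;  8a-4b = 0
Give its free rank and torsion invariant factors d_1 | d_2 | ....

rank_ℚ(R)=3; free=3−3=0
SNF(R) diag = [4, 4, 8] → torsion [4, 4, 8]

Answer: M ≅ ℤ/4 ⊕ ℤ/4 ⊕ ℤ/8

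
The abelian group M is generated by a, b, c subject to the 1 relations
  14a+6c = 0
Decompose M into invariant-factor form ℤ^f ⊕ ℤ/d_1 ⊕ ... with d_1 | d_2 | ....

Answer: M ≅ ℤ^2 ⊕ ℤ/2

Derivation:
rank_ℚ(R)=1; free=3−1=2
SNF(R) diag = [2] → torsion [2]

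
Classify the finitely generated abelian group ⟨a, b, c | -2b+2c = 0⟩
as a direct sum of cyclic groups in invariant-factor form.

rank_ℚ(R)=1; free=3−1=2
SNF(R) diag = [2] → torsion [2]

Answer: M ≅ ℤ^2 ⊕ ℤ/2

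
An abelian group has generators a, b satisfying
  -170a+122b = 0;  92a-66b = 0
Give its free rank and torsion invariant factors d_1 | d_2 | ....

Answer: M ≅ ℤ/2 ⊕ ℤ/2

Derivation:
rank_ℚ(R)=2; free=2−2=0
SNF(R) diag = [2, 2] → torsion [2, 2]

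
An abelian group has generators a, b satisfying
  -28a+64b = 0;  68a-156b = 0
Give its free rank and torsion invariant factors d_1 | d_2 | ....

rank_ℚ(R)=2; free=2−2=0
SNF(R) diag = [4, 4] → torsion [4, 4]

Answer: M ≅ ℤ/4 ⊕ ℤ/4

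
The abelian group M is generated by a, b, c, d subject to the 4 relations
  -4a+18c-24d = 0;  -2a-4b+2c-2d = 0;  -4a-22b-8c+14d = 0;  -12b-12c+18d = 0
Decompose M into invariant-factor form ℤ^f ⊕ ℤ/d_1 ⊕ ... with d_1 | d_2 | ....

rank_ℚ(R)=4; free=4−4=0
SNF(R) diag = [2, 2, 2, 6] → torsion [2, 2, 2, 6]

Answer: M ≅ ℤ/2 ⊕ ℤ/2 ⊕ ℤ/2 ⊕ ℤ/6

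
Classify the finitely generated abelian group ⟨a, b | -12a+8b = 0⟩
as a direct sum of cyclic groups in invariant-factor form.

Answer: M ≅ ℤ^1 ⊕ ℤ/4

Derivation:
rank_ℚ(R)=1; free=2−1=1
SNF(R) diag = [4] → torsion [4]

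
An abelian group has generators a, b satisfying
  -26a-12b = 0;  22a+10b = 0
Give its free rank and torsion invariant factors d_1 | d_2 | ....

Answer: M ≅ ℤ/2 ⊕ ℤ/2

Derivation:
rank_ℚ(R)=2; free=2−2=0
SNF(R) diag = [2, 2] → torsion [2, 2]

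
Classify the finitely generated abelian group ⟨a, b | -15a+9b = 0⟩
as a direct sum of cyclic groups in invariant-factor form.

rank_ℚ(R)=1; free=2−1=1
SNF(R) diag = [3] → torsion [3]

Answer: M ≅ ℤ^1 ⊕ ℤ/3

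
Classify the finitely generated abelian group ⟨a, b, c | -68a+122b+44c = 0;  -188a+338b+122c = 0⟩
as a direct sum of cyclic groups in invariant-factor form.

rank_ℚ(R)=2; free=3−2=1
SNF(R) diag = [2, 6] → torsion [2, 6]

Answer: M ≅ ℤ^1 ⊕ ℤ/2 ⊕ ℤ/6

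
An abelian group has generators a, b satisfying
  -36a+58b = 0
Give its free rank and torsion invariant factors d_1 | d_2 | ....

Answer: M ≅ ℤ^1 ⊕ ℤ/2

Derivation:
rank_ℚ(R)=1; free=2−1=1
SNF(R) diag = [2] → torsion [2]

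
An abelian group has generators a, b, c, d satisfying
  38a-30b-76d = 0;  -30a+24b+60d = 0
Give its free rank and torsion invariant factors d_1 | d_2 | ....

Answer: M ≅ ℤ^2 ⊕ ℤ/2 ⊕ ℤ/6

Derivation:
rank_ℚ(R)=2; free=4−2=2
SNF(R) diag = [2, 6] → torsion [2, 6]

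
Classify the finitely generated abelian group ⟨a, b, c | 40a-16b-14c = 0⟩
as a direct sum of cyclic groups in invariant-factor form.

Answer: M ≅ ℤ^2 ⊕ ℤ/2

Derivation:
rank_ℚ(R)=1; free=3−1=2
SNF(R) diag = [2] → torsion [2]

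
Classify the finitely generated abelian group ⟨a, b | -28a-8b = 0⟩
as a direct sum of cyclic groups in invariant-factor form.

rank_ℚ(R)=1; free=2−1=1
SNF(R) diag = [4] → torsion [4]

Answer: M ≅ ℤ^1 ⊕ ℤ/4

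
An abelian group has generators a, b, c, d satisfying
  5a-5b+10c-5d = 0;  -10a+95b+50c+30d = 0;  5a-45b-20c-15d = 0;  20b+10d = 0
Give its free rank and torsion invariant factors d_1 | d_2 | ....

rank_ℚ(R)=4; free=4−4=0
SNF(R) diag = [5, 5, 10, 10] → torsion [5, 5, 10, 10]

Answer: M ≅ ℤ/5 ⊕ ℤ/5 ⊕ ℤ/10 ⊕ ℤ/10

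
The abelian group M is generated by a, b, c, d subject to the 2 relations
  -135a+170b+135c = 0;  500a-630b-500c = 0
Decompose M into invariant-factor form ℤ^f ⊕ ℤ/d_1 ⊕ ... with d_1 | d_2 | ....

Answer: M ≅ ℤ^2 ⊕ ℤ/5 ⊕ ℤ/10

Derivation:
rank_ℚ(R)=2; free=4−2=2
SNF(R) diag = [5, 10] → torsion [5, 10]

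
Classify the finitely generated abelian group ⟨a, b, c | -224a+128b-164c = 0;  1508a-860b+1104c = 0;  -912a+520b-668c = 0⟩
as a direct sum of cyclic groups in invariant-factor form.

Answer: M ≅ ℤ/4 ⊕ ℤ/4 ⊕ ℤ/8

Derivation:
rank_ℚ(R)=3; free=3−3=0
SNF(R) diag = [4, 4, 8] → torsion [4, 4, 8]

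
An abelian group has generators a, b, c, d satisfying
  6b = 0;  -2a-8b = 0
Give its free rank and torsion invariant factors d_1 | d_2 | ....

Answer: M ≅ ℤ^2 ⊕ ℤ/2 ⊕ ℤ/6

Derivation:
rank_ℚ(R)=2; free=4−2=2
SNF(R) diag = [2, 6] → torsion [2, 6]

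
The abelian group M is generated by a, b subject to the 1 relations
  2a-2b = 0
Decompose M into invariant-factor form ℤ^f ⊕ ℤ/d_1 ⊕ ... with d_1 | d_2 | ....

Answer: M ≅ ℤ^1 ⊕ ℤ/2

Derivation:
rank_ℚ(R)=1; free=2−1=1
SNF(R) diag = [2] → torsion [2]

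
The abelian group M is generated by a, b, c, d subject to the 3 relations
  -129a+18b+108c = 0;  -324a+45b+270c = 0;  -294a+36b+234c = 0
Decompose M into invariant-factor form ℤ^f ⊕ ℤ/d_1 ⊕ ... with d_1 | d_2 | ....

Answer: M ≅ ℤ^1 ⊕ ℤ/3 ⊕ ℤ/9 ⊕ ℤ/18

Derivation:
rank_ℚ(R)=3; free=4−3=1
SNF(R) diag = [3, 9, 18] → torsion [3, 9, 18]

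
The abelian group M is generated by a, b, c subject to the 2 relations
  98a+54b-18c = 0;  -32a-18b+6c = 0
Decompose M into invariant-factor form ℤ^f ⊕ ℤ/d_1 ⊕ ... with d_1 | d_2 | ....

rank_ℚ(R)=2; free=3−2=1
SNF(R) diag = [2, 6] → torsion [2, 6]

Answer: M ≅ ℤ^1 ⊕ ℤ/2 ⊕ ℤ/6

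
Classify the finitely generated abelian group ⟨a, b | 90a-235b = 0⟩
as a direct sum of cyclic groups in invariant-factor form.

rank_ℚ(R)=1; free=2−1=1
SNF(R) diag = [5] → torsion [5]

Answer: M ≅ ℤ^1 ⊕ ℤ/5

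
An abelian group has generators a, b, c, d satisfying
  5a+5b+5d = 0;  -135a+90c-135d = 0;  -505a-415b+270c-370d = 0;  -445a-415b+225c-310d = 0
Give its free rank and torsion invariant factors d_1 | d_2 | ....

rank_ℚ(R)=4; free=4−4=0
SNF(R) diag = [5, 15, 45, 135] → torsion [5, 15, 45, 135]

Answer: M ≅ ℤ/5 ⊕ ℤ/15 ⊕ ℤ/45 ⊕ ℤ/135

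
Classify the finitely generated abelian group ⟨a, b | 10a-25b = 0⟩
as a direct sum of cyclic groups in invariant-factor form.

Answer: M ≅ ℤ^1 ⊕ ℤ/5

Derivation:
rank_ℚ(R)=1; free=2−1=1
SNF(R) diag = [5] → torsion [5]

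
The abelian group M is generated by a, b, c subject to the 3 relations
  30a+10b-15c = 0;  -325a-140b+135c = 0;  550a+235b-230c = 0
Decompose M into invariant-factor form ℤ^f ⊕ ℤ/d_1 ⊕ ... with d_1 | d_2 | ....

Answer: M ≅ ℤ/5 ⊕ ℤ/5 ⊕ ℤ/5

Derivation:
rank_ℚ(R)=3; free=3−3=0
SNF(R) diag = [5, 5, 5] → torsion [5, 5, 5]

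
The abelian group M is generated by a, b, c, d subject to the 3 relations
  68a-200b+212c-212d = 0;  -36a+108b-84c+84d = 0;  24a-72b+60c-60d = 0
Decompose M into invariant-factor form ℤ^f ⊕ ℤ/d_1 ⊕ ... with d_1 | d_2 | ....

rank_ℚ(R)=3; free=4−3=1
SNF(R) diag = [4, 12, 12] → torsion [4, 12, 12]

Answer: M ≅ ℤ^1 ⊕ ℤ/4 ⊕ ℤ/12 ⊕ ℤ/12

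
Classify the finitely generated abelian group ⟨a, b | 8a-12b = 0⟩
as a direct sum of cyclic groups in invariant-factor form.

Answer: M ≅ ℤ^1 ⊕ ℤ/4

Derivation:
rank_ℚ(R)=1; free=2−1=1
SNF(R) diag = [4] → torsion [4]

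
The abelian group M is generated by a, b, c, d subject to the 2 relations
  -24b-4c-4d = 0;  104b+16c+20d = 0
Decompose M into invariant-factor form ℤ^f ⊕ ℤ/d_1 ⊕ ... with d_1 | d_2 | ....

rank_ℚ(R)=2; free=4−2=2
SNF(R) diag = [4, 4] → torsion [4, 4]

Answer: M ≅ ℤ^2 ⊕ ℤ/4 ⊕ ℤ/4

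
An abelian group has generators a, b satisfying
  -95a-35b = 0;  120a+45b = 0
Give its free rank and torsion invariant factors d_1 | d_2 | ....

Answer: M ≅ ℤ/5 ⊕ ℤ/15

Derivation:
rank_ℚ(R)=2; free=2−2=0
SNF(R) diag = [5, 15] → torsion [5, 15]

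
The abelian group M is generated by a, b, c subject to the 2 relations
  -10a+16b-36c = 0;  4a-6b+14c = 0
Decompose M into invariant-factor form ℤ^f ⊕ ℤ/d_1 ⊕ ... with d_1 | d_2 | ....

rank_ℚ(R)=2; free=3−2=1
SNF(R) diag = [2, 2] → torsion [2, 2]

Answer: M ≅ ℤ^1 ⊕ ℤ/2 ⊕ ℤ/2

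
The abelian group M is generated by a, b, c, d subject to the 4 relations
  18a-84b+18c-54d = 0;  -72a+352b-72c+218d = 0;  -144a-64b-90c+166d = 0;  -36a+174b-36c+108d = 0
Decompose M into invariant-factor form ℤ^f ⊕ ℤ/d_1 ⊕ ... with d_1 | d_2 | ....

rank_ℚ(R)=4; free=4−4=0
SNF(R) diag = [2, 6, 18, 54] → torsion [2, 6, 18, 54]

Answer: M ≅ ℤ/2 ⊕ ℤ/6 ⊕ ℤ/18 ⊕ ℤ/54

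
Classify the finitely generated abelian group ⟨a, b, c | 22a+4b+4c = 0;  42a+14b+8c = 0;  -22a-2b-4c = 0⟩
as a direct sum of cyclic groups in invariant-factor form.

Answer: M ≅ ℤ/2 ⊕ ℤ/2 ⊕ ℤ/4

Derivation:
rank_ℚ(R)=3; free=3−3=0
SNF(R) diag = [2, 2, 4] → torsion [2, 2, 4]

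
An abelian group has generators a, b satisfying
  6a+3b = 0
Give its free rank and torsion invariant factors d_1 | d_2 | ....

rank_ℚ(R)=1; free=2−1=1
SNF(R) diag = [3] → torsion [3]

Answer: M ≅ ℤ^1 ⊕ ℤ/3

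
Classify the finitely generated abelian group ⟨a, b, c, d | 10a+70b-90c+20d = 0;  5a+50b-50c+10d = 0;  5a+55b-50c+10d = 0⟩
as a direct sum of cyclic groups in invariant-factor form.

rank_ℚ(R)=3; free=4−3=1
SNF(R) diag = [5, 5, 10] → torsion [5, 5, 10]

Answer: M ≅ ℤ^1 ⊕ ℤ/5 ⊕ ℤ/5 ⊕ ℤ/10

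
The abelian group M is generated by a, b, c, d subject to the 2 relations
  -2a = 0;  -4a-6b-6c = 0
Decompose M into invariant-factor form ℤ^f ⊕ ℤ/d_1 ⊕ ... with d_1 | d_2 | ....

Answer: M ≅ ℤ^2 ⊕ ℤ/2 ⊕ ℤ/6

Derivation:
rank_ℚ(R)=2; free=4−2=2
SNF(R) diag = [2, 6] → torsion [2, 6]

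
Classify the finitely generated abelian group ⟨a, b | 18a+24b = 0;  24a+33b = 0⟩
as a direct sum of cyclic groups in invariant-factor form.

rank_ℚ(R)=2; free=2−2=0
SNF(R) diag = [3, 6] → torsion [3, 6]

Answer: M ≅ ℤ/3 ⊕ ℤ/6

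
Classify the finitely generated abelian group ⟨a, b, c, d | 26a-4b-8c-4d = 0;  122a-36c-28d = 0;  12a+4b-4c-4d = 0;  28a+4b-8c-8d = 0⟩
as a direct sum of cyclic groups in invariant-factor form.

rank_ℚ(R)=4; free=4−4=0
SNF(R) diag = [2, 4, 4, 4] → torsion [2, 4, 4, 4]

Answer: M ≅ ℤ/2 ⊕ ℤ/4 ⊕ ℤ/4 ⊕ ℤ/4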